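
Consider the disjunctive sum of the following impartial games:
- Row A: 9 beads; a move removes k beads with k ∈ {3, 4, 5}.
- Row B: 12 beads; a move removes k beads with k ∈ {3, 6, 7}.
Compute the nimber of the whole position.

0

For row A, compute g(0), g(1), … with moves {3, 4, 5}:
g(0) = mex{} = 0
g(1) = mex{} = 0
g(2) = mex{} = 0
g(3) = mex{0} = 1
g(4) = mex{0} = 1
g(5) = mex{0} = 1
g(6) = mex{0,1} = 2
g(7) = mex{0,1} = 2
g(8) = mex{1} = 0
g(9) = mex{1,2} = 0
So g(9) = 0.
Build the Grundy sequence for row B with g(k) = mex{g(k−s) : s ∈ {3, 6, 7}, s ≤ k}:
g(0) = mex{} = 0
g(1) = mex{} = 0
g(2) = mex{} = 0
g(3) = mex{0} = 1
g(4) = mex{0} = 1
g(5) = mex{0} = 1
g(6) = mex{0,1} = 2
g(7) = mex{0,1} = 2
g(8) = mex{0,1} = 2
g(9) = mex{0,1,2} = 3
g(10) = mex{1,2} = 0
g(11) = mex{1,2} = 0
g(12) = mex{1,2,3} = 0
So g(12) = 0.
By the Sprague-Grundy theorem, the Grundy value of a sum of independent games is the XOR of the component values.
Combined value = 0 ⊕ 0 = 0.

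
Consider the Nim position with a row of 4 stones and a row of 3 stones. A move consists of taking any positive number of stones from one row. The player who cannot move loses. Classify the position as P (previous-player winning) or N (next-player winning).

N-position

Compute the nim-sum pairwise:
4 XOR 3 = 7
The nim-sum is 7 ≠ 0, so this is an N-position: the player to move can win.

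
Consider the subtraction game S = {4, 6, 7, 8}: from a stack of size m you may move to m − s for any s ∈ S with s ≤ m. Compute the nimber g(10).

Build the Grundy sequence with g(k) = mex{g(k−s) : s ∈ {4, 6, 7, 8}, s ≤ k}:
k:     0  1  2  3  4  5  6  7  8  9 10
g(k):  0  0  0  0  1  1  1  1  2  2  2
So g(10) = 2.

2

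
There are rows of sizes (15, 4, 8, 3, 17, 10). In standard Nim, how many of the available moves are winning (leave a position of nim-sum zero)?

In binary:
  01111  (15)
  00100  (4)
  01000  (8)
  00011  (3)
  10001  (17)
  01010  (10)
  -----
  11011  (27)
The overall nim-sum is X = 27. A row of size p has a winning move iff p XOR X < p (reduce it to p XOR X).
  15: 15 XOR 27 = 20 ≥ 15 — no move.
  4: 4 XOR 27 = 31 ≥ 4 — no move.
  8: 8 XOR 27 = 19 ≥ 8 — no move.
  3: 3 XOR 27 = 24 ≥ 3 — no move.
  17: 17 XOR 27 = 10 < 17 — winning move (to 10).
  10: 10 XOR 27 = 17 ≥ 10 — no move.
That gives 1 winning move.

1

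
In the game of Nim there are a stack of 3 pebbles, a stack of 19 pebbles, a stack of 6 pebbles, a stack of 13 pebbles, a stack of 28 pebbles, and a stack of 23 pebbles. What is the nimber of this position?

Nim-sum: 3 ^ 19 ^ 6 ^ 13 ^ 28 ^ 23 = 16.

16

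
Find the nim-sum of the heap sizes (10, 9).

3

In binary:
  1010  (10)
  1001  (9)
  ----
  0011  (3)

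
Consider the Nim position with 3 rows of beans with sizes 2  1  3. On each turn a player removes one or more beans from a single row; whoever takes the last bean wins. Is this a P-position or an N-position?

P-position

Nim-sum: 2 ^ 1 ^ 3 = 0.
The nim-sum is 0, so this is a P-position: the player to move is in a losing position under optimal play.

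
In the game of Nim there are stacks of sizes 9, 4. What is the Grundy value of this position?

In binary:
  1001  (9)
  0100  (4)
  ----
  1101  (13)

13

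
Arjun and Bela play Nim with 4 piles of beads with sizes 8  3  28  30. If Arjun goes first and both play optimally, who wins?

Nim-sum: 8 XOR 3 XOR 28 XOR 30 = 9.
The nim-sum is 9 ≠ 0, so this is an N-position: the player to move can win; Arjun has a winning move.

Arjun wins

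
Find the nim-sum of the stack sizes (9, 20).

Compute the nim-sum pairwise:
9 XOR 20 = 29

29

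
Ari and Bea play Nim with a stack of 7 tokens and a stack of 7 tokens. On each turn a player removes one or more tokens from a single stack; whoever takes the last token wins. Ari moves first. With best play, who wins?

Compute the nim-sum pairwise:
7 ^ 7 = 0
The nim-sum is 0, so this is a P-position: the player to move is in a losing position under optimal play; Ari is about to move from it and so loses — Bea wins.

Bea wins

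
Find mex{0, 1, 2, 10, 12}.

The values 0, 1, 2 are all present; 3 is the first non-negative integer missing from the set.

3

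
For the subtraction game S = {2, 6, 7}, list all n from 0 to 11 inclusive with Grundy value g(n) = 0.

Compute g(0), g(1), … for moves {2, 6, 7}:
g(0) = mex{} = 0
g(1) = mex{} = 0
g(2) = mex{0} = 1
g(3) = mex{0} = 1
g(4) = mex{1} = 0
g(5) = mex{1} = 0
g(6) = mex{0} = 1
g(7) = mex{0} = 1
g(8) = mex{0,1} = 2
g(9) = mex{1} = 0
g(10) = mex{0,1,2} = 3
g(11) = mex{0} = 1
The P-positions (g = 0) in 0..11 are 0, 1, 4, 5, 9.

0, 1, 4, 5, 9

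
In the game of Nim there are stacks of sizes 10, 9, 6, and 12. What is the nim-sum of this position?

In binary:
  1010  (10)
  1001  (9)
  0110  (6)
  1100  (12)
  ----
  1001  (9)

9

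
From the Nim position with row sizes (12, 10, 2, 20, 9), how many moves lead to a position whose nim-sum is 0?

Nim-sum: 12 XOR 10 XOR 2 XOR 20 XOR 9 = 25.
The overall nim-sum is X = 25. A row of size p has a winning move iff p XOR X < p (reduce it to p XOR X).
  12: 12 XOR 25 = 21 ≥ 12 — no move.
  10: 10 XOR 25 = 19 ≥ 10 — no move.
  2: 2 XOR 25 = 27 ≥ 2 — no move.
  20: 20 XOR 25 = 13 < 20 — winning move (to 13).
  9: 9 XOR 25 = 16 ≥ 9 — no move.
That gives 1 winning move.

1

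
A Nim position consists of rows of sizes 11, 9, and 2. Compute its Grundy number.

Nim-sum: 11 ^ 9 ^ 2 = 0.

0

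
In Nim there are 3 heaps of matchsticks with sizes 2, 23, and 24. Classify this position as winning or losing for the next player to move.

Compute the nim-sum pairwise:
2 ^ 23 = 21
21 ^ 24 = 13
The nim-sum is 13 ≠ 0, so this is an N-position: the player to move can win.

Winning position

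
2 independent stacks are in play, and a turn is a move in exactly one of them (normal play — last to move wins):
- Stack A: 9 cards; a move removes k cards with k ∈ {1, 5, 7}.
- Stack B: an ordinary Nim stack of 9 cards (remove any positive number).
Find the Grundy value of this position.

Grundy values for stack A (subtraction set {1, 5, 7}):
g(0) = mex{} = 0
g(1) = mex{0} = 1
g(2) = mex{1} = 0
g(3) = mex{0} = 1
g(4) = mex{1} = 0
g(5) = mex{0} = 1
g(6) = mex{1} = 0
g(7) = mex{0} = 1
g(8) = mex{1} = 0
g(9) = mex{0} = 1
So g(9) = 1.
Stack B is a plain Nim stack of size 9, so its Grundy value is 9.
By the Sprague-Grundy theorem, the Grundy value of a sum of independent games is the XOR of the component values.
Combined value = 1 ⊕ 9 = 8.

8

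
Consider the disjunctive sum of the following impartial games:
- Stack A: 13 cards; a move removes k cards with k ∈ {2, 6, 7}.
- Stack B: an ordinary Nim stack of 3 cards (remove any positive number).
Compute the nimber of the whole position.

3

Grundy values for stack A (subtraction set {2, 6, 7}):
g(0) = mex{} = 0
g(1) = mex{} = 0
g(2) = mex{0} = 1
g(3) = mex{0} = 1
g(4) = mex{1} = 0
g(5) = mex{1} = 0
g(6) = mex{0} = 1
g(7) = mex{0} = 1
g(8) = mex{0,1} = 2
g(9) = mex{1} = 0
g(10) = mex{0,1,2} = 3
g(11) = mex{0} = 1
g(12) = mex{0,1,3} = 2
g(13) = mex{1} = 0
So g(13) = 0.
Stack B is a plain Nim stack of size 3, so its Grundy value is 3.
By the Sprague-Grundy theorem, the Grundy value of a sum of independent games is the XOR of the component values.
Combined value = 0 XOR 3 = 3.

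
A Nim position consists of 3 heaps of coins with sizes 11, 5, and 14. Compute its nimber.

0

Compute the nim-sum pairwise:
11 XOR 5 = 14
14 XOR 14 = 0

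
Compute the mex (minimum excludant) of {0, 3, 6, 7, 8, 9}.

0 is in the set but 1 is not, so the mex is 1.

1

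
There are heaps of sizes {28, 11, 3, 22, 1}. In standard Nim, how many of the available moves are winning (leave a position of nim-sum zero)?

3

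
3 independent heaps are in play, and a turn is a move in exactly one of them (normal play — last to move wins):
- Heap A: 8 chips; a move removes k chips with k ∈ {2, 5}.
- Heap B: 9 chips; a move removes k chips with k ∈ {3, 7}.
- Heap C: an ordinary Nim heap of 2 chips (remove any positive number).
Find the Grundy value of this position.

3

Grundy values for heap A (subtraction set {2, 5}):
g(0) = mex{} = 0
g(1) = mex{} = 0
g(2) = mex{0} = 1
g(3) = mex{0} = 1
g(4) = mex{1} = 0
g(5) = mex{0,1} = 2
g(6) = mex{0} = 1
g(7) = mex{1,2} = 0
g(8) = mex{1} = 0
So g(8) = 0.
For heap B, compute g(0), g(1), … with moves {3, 7}:
g(0) = mex{} = 0
g(1) = mex{} = 0
g(2) = mex{} = 0
g(3) = mex{0} = 1
g(4) = mex{0} = 1
g(5) = mex{0} = 1
g(6) = mex{1} = 0
g(7) = mex{0,1} = 2
g(8) = mex{0,1} = 2
g(9) = mex{0} = 1
So g(9) = 1.
Heap C is a plain Nim heap of size 2, so its Grundy value is 2.
By the Sprague-Grundy theorem, the Grundy value of a sum of independent games is the XOR of the component values.
Combined value = 0 ⊕ 1 ⊕ 2 = 3.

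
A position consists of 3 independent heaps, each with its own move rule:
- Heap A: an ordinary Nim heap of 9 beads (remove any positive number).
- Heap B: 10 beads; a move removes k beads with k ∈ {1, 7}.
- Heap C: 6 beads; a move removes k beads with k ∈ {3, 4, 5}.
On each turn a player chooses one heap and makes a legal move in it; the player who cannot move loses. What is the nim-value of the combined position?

Heap A is a plain Nim heap of size 9, so its Grundy value is 9.
Grundy values for heap B (subtraction set {1, 7}):
g(0) = mex{} = 0
g(1) = mex{0} = 1
g(2) = mex{1} = 0
g(3) = mex{0} = 1
g(4) = mex{1} = 0
g(5) = mex{0} = 1
g(6) = mex{1} = 0
g(7) = mex{0} = 1
g(8) = mex{1} = 0
g(9) = mex{0} = 1
g(10) = mex{1} = 0
So g(10) = 0.
Build the Grundy sequence for heap C with g(k) = mex{g(k−s) : s ∈ {3, 4, 5}, s ≤ k}:
g(0) = mex{} = 0
g(1) = mex{} = 0
g(2) = mex{} = 0
g(3) = mex{0} = 1
g(4) = mex{0} = 1
g(5) = mex{0} = 1
g(6) = mex{0,1} = 2
So g(6) = 2.
The value of a disjunctive sum is the nim-sum of the parts.
Combined value = 9 ⊕ 0 ⊕ 2 = 11.

11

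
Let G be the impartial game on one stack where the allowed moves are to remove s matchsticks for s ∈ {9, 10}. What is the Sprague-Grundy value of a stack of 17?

1

Build the Grundy sequence with g(k) = mex{g(k−s) : s ∈ {9, 10}, s ≤ k}:
k:     0  1  2  3  4  5  6  7  8  9 10 11 12 13 14 15 16 17
g(k):  0  0  0  0  0  0  0  0  0  1  1  1  1  1  1  1  1  1
So g(17) = 1.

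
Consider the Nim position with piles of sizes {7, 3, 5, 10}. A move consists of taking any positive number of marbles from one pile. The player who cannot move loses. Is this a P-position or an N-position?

N-position

Bitwise XOR of the heap sizes:
  0111  (7)
  0011  (3)
  0101  (5)
  1010  (10)
  ----
  1011  (11)
The nim-sum is 11 ≠ 0, so this is an N-position: the player to move can win.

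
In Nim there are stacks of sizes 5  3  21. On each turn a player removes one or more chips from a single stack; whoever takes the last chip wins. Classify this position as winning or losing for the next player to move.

Winning position

Bitwise XOR of the heap sizes:
  00101  (5)
  00011  (3)
  10101  (21)
  -----
  10011  (19)
The nim-sum is 19 ≠ 0, so this is an N-position: the player to move can win.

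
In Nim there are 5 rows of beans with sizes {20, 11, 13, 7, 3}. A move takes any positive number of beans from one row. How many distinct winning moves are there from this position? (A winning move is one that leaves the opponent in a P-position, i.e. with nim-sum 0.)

1

Bitwise XOR of the heap sizes:
  10100  (20)
  01011  (11)
  01101  (13)
  00111  (7)
  00011  (3)
  -----
  10110  (22)
The overall nim-sum is X = 22. A row of size p has a winning move iff p XOR X < p (reduce it to p XOR X).
  20: 20 XOR 22 = 2 < 20 — winning move (to 2).
  11: 11 XOR 22 = 29 ≥ 11 — no move.
  13: 13 XOR 22 = 27 ≥ 13 — no move.
  7: 7 XOR 22 = 17 ≥ 7 — no move.
  3: 3 XOR 22 = 21 ≥ 3 — no move.
That gives 1 winning move.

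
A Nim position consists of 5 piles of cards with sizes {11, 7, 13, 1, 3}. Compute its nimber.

3

Nim-sum: 11 ⊕ 7 ⊕ 13 ⊕ 1 ⊕ 3 = 3.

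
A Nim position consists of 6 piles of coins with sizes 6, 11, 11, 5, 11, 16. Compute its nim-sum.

24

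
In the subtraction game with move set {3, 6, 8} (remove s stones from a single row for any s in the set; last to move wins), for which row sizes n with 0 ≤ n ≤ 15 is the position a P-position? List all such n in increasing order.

Compute g(0), g(1), … for moves {3, 6, 8}:
k:     0  1  2  3  4  5  6  7  8  9 10 11 12 13 14 15
g(k):  0  0  0  1  1  1  2  2  2  3  3  0  0  0  1  1
The P-positions (g = 0) in 0..15 are 0, 1, 2, 11, 12, 13.

0, 1, 2, 11, 12, 13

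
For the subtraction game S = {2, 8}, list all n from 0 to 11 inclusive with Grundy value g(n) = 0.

0, 1, 4, 5, 10, 11

Compute g(0), g(1), … for moves {2, 8}:
k:     0  1  2  3  4  5  6  7  8  9 10 11
g(k):  0  0  1  1  0  0  1  1  2  2  0  0
The P-positions (g = 0) in 0..11 are 0, 1, 4, 5, 10, 11.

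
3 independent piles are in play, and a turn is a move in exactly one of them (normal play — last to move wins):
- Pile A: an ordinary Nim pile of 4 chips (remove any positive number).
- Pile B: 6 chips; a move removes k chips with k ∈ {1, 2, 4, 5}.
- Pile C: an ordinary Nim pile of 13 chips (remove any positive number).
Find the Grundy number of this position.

9

Pile A is a plain Nim pile of size 4, so its Grundy value is 4.
Grundy values for pile B (subtraction set {1, 2, 4, 5}):
g(0) = mex{} = 0
g(1) = mex{0} = 1
g(2) = mex{0,1} = 2
g(3) = mex{1,2} = 0
g(4) = mex{0,2} = 1
g(5) = mex{0,1} = 2
g(6) = mex{1,2} = 0
So g(6) = 0.
Pile C is a plain Nim pile of size 13, so its Grundy value is 13.
By the Sprague-Grundy theorem, the Grundy value of a sum of independent games is the XOR of the component values.
Combined value = 4 XOR 0 XOR 13 = 9.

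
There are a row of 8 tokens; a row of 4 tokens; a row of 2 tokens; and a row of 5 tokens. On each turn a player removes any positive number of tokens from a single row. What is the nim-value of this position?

11

Compute the nim-sum pairwise:
8 ^ 4 = 12
12 ^ 2 = 14
14 ^ 5 = 11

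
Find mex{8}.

0 is not in the set, so the mex is 0.

0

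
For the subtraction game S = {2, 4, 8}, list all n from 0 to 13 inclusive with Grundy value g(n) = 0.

0, 1, 6, 7, 12, 13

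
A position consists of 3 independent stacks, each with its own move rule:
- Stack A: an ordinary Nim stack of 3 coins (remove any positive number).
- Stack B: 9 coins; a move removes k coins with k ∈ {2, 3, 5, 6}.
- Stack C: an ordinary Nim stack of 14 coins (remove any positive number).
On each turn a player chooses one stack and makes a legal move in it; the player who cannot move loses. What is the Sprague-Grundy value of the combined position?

Stack A is a plain Nim stack of size 3, so its Grundy value is 3.
Build the Grundy sequence for stack B with g(k) = mex{g(k−s) : s ∈ {2, 3, 5, 6}, s ≤ k}:
g(0) = mex{} = 0
g(1) = mex{} = 0
g(2) = mex{0} = 1
g(3) = mex{0} = 1
g(4) = mex{0,1} = 2
g(5) = mex{0,1} = 2
g(6) = mex{0,1,2} = 3
g(7) = mex{0,1,2} = 3
g(8) = mex{1,2,3} = 0
g(9) = mex{1,2,3} = 0
So g(9) = 0.
Stack C is a plain Nim stack of size 14, so its Grundy value is 14.
The value of a disjunctive sum is the nim-sum of the parts.
Combined value = 3 ⊕ 0 ⊕ 14 = 13.

13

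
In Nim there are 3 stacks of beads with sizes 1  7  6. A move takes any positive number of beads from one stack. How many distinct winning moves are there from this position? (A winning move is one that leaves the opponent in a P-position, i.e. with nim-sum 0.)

Nim-sum: 1 ^ 7 ^ 6 = 0.
The nim-sum is already 0, so every move leaves a nonzero nim-sum — there are no winning moves.

0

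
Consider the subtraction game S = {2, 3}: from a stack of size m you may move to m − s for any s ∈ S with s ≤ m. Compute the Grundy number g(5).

Build the Grundy sequence with g(k) = mex{g(k−s) : s ∈ {2, 3}, s ≤ k}:
g(0) = mex{} = 0
g(1) = mex{} = 0
g(2) = mex{0} = 1
g(3) = mex{0} = 1
g(4) = mex{0,1} = 2
g(5) = mex{1} = 0
So g(5) = 0.

0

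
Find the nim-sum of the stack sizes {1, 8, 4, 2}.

Nim-sum: 1 ^ 8 ^ 4 ^ 2 = 15.

15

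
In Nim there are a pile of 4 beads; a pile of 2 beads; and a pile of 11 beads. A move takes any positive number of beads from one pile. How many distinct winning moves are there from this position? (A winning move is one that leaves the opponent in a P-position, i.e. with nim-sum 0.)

1

Compute the nim-sum pairwise:
4 ^ 2 = 6
6 ^ 11 = 13
The overall nim-sum is X = 13. A pile of size p has a winning move iff p XOR X < p (reduce it to p XOR X).
  4: 4 XOR 13 = 9 ≥ 4 — no move.
  2: 2 XOR 13 = 15 ≥ 2 — no move.
  11: 11 XOR 13 = 6 < 11 — winning move (to 6).
That gives 1 winning move.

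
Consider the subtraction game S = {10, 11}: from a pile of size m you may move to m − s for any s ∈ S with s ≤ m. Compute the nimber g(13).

1

Grundy values for subtraction set {10, 11}:
k:     0  1  2  3  4  5  6  7  8  9 10 11 12 13
g(k):  0  0  0  0  0  0  0  0  0  0  1  1  1  1
So g(13) = 1.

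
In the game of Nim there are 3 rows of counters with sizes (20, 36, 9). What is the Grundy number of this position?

57

Compute the nim-sum pairwise:
20 ⊕ 36 = 48
48 ⊕ 9 = 57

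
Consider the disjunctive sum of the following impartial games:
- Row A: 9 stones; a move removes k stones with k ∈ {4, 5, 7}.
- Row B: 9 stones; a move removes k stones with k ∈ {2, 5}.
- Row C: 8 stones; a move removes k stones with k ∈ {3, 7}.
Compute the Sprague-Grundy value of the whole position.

1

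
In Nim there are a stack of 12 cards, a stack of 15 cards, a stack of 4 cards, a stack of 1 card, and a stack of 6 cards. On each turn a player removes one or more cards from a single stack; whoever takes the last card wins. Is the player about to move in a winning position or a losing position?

Write each in binary and XOR column by column:
  1100  (12)
  1111  (15)
  0100  (4)
  0001  (1)
  0110  (6)
  ----
  0000  (0)
The nim-sum is 0, so this is a P-position: the player to move is in a losing position under optimal play.

Losing position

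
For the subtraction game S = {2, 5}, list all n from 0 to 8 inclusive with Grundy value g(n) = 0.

Grundy values for subtraction set {2, 5}:
g(0) = mex{} = 0
g(1) = mex{} = 0
g(2) = mex{0} = 1
g(3) = mex{0} = 1
g(4) = mex{1} = 0
g(5) = mex{0,1} = 2
g(6) = mex{0} = 1
g(7) = mex{1,2} = 0
g(8) = mex{1} = 0
The P-positions (g = 0) in 0..8 are 0, 1, 4, 7, 8.

0, 1, 4, 7, 8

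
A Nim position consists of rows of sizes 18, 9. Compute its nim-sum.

27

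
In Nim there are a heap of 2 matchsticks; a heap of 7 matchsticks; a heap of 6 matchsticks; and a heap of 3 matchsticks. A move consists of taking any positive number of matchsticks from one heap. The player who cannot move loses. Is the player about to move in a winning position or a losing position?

Nim-sum: 2 ⊕ 7 ⊕ 6 ⊕ 3 = 0.
The nim-sum is 0, so this is a P-position: the player to move is in a losing position under optimal play.

Losing position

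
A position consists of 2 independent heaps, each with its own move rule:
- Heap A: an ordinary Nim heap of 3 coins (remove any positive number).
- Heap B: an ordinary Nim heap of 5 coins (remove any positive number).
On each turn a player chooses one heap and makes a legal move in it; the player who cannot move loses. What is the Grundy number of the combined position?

6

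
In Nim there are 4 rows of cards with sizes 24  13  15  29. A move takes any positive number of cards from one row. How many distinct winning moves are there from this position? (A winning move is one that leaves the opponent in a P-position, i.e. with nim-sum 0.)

Compute the nim-sum pairwise:
24 XOR 13 = 21
21 XOR 15 = 26
26 XOR 29 = 7
The overall nim-sum is X = 7. A row of size p has a winning move iff p XOR X < p (reduce it to p XOR X).
  24: 24 XOR 7 = 31 ≥ 24 — no move.
  13: 13 XOR 7 = 10 < 13 — winning move (to 10).
  15: 15 XOR 7 = 8 < 15 — winning move (to 8).
  29: 29 XOR 7 = 26 < 29 — winning move (to 26).
That gives 3 winning moves.

3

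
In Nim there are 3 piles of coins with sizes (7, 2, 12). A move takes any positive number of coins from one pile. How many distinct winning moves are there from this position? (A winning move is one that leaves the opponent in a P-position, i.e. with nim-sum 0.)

Nim-sum: 7 ⊕ 2 ⊕ 12 = 9.
The overall nim-sum is X = 9. A pile of size p has a winning move iff p XOR X < p (reduce it to p XOR X).
  7: 7 XOR 9 = 14 ≥ 7 — no move.
  2: 2 XOR 9 = 11 ≥ 2 — no move.
  12: 12 XOR 9 = 5 < 12 — winning move (to 5).
That gives 1 winning move.

1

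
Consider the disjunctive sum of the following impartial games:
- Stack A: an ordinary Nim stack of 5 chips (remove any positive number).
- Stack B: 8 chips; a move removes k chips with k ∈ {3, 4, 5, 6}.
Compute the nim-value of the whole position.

7

Stack A is a plain Nim stack of size 5, so its Grundy value is 5.
For stack B, compute g(0), g(1), … with moves {3, 4, 5, 6}:
g(0) = mex{} = 0
g(1) = mex{} = 0
g(2) = mex{} = 0
g(3) = mex{0} = 1
g(4) = mex{0} = 1
g(5) = mex{0} = 1
g(6) = mex{0,1} = 2
g(7) = mex{0,1} = 2
g(8) = mex{0,1} = 2
So g(8) = 2.
The value of a disjunctive sum is the nim-sum of the parts.
Combined value = 5 XOR 2 = 7.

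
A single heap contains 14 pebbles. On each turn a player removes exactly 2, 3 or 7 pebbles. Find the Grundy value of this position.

2

Build the Grundy sequence with g(k) = mex{g(k−s) : s ∈ {2, 3, 7}, s ≤ k}:
g(0) = mex{} = 0
g(1) = mex{} = 0
g(2) = mex{0} = 1
g(3) = mex{0} = 1
g(4) = mex{0,1} = 2
g(5) = mex{1} = 0
g(6) = mex{1,2} = 0
g(7) = mex{0,2} = 1
g(8) = mex{0} = 1
g(9) = mex{0,1} = 2
g(10) = mex{1} = 0
g(11) = mex{1,2} = 0
g(12) = mex{0,2} = 1
g(13) = mex{0} = 1
g(14) = mex{0,1} = 2
So g(14) = 2.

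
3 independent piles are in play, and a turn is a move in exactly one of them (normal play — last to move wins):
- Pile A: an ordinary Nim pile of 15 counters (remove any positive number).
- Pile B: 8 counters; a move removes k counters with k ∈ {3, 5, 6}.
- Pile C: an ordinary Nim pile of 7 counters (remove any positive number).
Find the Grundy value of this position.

10

Pile A is a plain Nim pile of size 15, so its Grundy value is 15.
For pile B, compute g(0), g(1), … with moves {3, 5, 6}:
k:     0  1  2  3  4  5  6  7  8
g(k):  0  0  0  1  1  1  2  2  2
So g(8) = 2.
Pile C is a plain Nim pile of size 7, so its Grundy value is 7.
The value of a disjunctive sum is the nim-sum of the parts.
Combined value = 15 XOR 2 XOR 7 = 10.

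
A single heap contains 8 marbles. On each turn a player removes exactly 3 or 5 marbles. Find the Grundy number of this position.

Grundy values for subtraction set {3, 5}:
g(0) = mex{} = 0
g(1) = mex{} = 0
g(2) = mex{} = 0
g(3) = mex{0} = 1
g(4) = mex{0} = 1
g(5) = mex{0} = 1
g(6) = mex{0,1} = 2
g(7) = mex{0,1} = 2
g(8) = mex{1} = 0
So g(8) = 0.

0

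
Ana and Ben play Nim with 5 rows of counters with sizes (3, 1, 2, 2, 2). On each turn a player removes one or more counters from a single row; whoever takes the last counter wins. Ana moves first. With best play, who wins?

In binary:
  11  (3)
  01  (1)
  10  (2)
  10  (2)
  10  (2)
  --
  00  (0)
The nim-sum is 0, so this is a P-position: the player to move is in a losing position under optimal play; Ana is about to move from it and so loses — Ben wins.

Ben wins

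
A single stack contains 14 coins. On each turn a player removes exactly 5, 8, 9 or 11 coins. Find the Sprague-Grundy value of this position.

2

Compute g(0), g(1), … for moves {5, 8, 9, 11}:
g(0) = mex{} = 0
g(1) = mex{} = 0
g(2) = mex{} = 0
g(3) = mex{} = 0
g(4) = mex{} = 0
g(5) = mex{0} = 1
g(6) = mex{0} = 1
g(7) = mex{0} = 1
g(8) = mex{0} = 1
g(9) = mex{0} = 1
g(10) = mex{0,1} = 2
g(11) = mex{0,1} = 2
g(12) = mex{0,1} = 2
g(13) = mex{0,1} = 2
g(14) = mex{0,1} = 2
So g(14) = 2.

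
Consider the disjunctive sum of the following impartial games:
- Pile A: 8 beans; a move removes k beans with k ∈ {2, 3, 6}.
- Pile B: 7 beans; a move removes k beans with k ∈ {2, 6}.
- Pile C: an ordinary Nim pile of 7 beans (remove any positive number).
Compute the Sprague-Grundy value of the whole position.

4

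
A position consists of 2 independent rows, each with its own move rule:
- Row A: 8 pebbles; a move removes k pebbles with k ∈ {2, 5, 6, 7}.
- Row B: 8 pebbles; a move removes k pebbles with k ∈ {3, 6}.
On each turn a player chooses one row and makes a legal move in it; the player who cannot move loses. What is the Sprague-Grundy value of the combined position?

0

Grundy values for row A (subtraction set {2, 5, 6, 7}):
g(0) = mex{} = 0
g(1) = mex{} = 0
g(2) = mex{0} = 1
g(3) = mex{0} = 1
g(4) = mex{1} = 0
g(5) = mex{0,1} = 2
g(6) = mex{0} = 1
g(7) = mex{0,1,2} = 3
g(8) = mex{0,1} = 2
So g(8) = 2.
Build the Grundy sequence for row B with g(k) = mex{g(k−s) : s ∈ {3, 6}, s ≤ k}:
k:     0  1  2  3  4  5  6  7  8
g(k):  0  0  0  1  1  1  2  2  2
So g(8) = 2.
By the Sprague-Grundy theorem, the Grundy value of a sum of independent games is the XOR of the component values.
Combined value = 2 XOR 2 = 0.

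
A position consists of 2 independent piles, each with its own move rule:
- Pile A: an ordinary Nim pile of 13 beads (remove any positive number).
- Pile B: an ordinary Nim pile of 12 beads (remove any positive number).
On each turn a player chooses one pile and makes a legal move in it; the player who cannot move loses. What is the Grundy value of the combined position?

Pile A is a plain Nim pile of size 13, so its Grundy value is 13.
Pile B is a plain Nim pile of size 12, so its Grundy value is 12.
By the Sprague-Grundy theorem, the Grundy value of a sum of independent games is the XOR of the component values.
Combined value = 13 XOR 12 = 1.

1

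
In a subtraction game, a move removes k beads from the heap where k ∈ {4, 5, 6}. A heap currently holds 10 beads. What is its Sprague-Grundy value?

0

Build the Grundy sequence with g(k) = mex{g(k−s) : s ∈ {4, 5, 6}, s ≤ k}:
k:     0  1  2  3  4  5  6  7  8  9 10
g(k):  0  0  0  0  1  1  1  1  2  2  0
So g(10) = 0.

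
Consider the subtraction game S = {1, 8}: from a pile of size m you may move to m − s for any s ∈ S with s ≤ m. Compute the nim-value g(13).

Build the Grundy sequence with g(k) = mex{g(k−s) : s ∈ {1, 8}, s ≤ k}:
k:     0  1  2  3  4  5  6  7  8  9 10 11 12 13
g(k):  0  1  0  1  0  1  0  1  2  0  1  0  1  0
So g(13) = 0.

0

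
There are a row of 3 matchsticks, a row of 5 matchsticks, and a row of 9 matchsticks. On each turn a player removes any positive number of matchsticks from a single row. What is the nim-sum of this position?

15

Compute the nim-sum pairwise:
3 ⊕ 5 = 6
6 ⊕ 9 = 15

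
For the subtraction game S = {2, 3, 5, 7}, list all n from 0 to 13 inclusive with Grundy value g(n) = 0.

0, 1, 9, 10

Grundy values for subtraction set {2, 3, 5, 7}:
g(0) = mex{} = 0
g(1) = mex{} = 0
g(2) = mex{0} = 1
g(3) = mex{0} = 1
g(4) = mex{0,1} = 2
g(5) = mex{0,1} = 2
g(6) = mex{0,1,2} = 3
g(7) = mex{0,1,2} = 3
g(8) = mex{0,1,2,3} = 4
g(9) = mex{1,2,3} = 0
g(10) = mex{1,2,3,4} = 0
g(11) = mex{0,2,3,4} = 1
g(12) = mex{0,2,3} = 1
g(13) = mex{0,1,3,4} = 2
The P-positions (g = 0) in 0..13 are 0, 1, 9, 10.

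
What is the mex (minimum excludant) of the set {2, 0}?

1

0 is in the set but 1 is not, so the mex is 1.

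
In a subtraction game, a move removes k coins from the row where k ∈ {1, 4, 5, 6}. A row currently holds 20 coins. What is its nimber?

Grundy values for subtraction set {1, 4, 5, 6}:
k:     0  1  2  3  4  5  6  7  8  9 10 11 12 13 14 15 16 17 18 19 20
g(k):  0  1  0  1  2  3  2  3  4  0  1  0  1  2  3  2  3  4  0  1  0
So g(20) = 0.

0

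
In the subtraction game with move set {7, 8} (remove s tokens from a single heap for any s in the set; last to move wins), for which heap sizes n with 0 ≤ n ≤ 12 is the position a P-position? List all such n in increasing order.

0, 1, 2, 3, 4, 5, 6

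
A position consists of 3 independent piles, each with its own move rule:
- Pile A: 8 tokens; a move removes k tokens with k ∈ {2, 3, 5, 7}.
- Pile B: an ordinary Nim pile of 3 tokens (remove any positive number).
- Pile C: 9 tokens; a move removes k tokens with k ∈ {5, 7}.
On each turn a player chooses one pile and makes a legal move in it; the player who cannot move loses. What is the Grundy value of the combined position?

6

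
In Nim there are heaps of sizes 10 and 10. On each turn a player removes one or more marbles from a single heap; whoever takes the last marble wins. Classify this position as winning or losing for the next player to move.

Losing position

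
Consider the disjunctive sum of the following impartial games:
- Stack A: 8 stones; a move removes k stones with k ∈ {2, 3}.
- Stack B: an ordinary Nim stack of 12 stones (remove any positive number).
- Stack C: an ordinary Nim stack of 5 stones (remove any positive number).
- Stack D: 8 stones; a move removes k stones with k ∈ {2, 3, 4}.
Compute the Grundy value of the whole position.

9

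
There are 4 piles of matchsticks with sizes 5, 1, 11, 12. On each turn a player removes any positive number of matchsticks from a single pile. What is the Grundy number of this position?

3

Compute the nim-sum pairwise:
5 ^ 1 = 4
4 ^ 11 = 15
15 ^ 12 = 3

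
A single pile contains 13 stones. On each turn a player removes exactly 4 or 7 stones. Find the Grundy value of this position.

Compute g(0), g(1), … for moves {4, 7}:
k:     0  1  2  3  4  5  6  7  8  9 10 11 12 13
g(k):  0  0  0  0  1  1  1  1  2  2  2  0  0  0
So g(13) = 0.

0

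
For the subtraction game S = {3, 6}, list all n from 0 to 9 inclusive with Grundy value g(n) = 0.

0, 1, 2, 9

Build the Grundy sequence with g(k) = mex{g(k−s) : s ∈ {3, 6}, s ≤ k}:
k:     0  1  2  3  4  5  6  7  8  9
g(k):  0  0  0  1  1  1  2  2  2  0
The P-positions (g = 0) in 0..9 are 0, 1, 2, 9.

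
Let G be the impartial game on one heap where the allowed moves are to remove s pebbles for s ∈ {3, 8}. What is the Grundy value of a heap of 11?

0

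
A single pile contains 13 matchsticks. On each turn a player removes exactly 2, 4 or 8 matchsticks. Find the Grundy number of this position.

0

Build the Grundy sequence with g(k) = mex{g(k−s) : s ∈ {2, 4, 8}, s ≤ k}:
k:     0  1  2  3  4  5  6  7  8  9 10 11 12 13
g(k):  0  0  1  1  2  2  0  0  1  1  2  2  0  0
So g(13) = 0.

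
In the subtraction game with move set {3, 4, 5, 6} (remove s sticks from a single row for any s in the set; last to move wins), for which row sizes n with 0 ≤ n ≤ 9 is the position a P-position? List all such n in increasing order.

Grundy values for subtraction set {3, 4, 5, 6}:
k:     0  1  2  3  4  5  6  7  8  9
g(k):  0  0  0  1  1  1  2  2  2  0
The P-positions (g = 0) in 0..9 are 0, 1, 2, 9.

0, 1, 2, 9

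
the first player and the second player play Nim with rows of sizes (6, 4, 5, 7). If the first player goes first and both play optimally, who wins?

Nim-sum: 6 ⊕ 4 ⊕ 5 ⊕ 7 = 0.
The nim-sum is 0, so this is a P-position: the player to move is in a losing position under optimal play; the first player is about to move from it and so loses — the second player wins.

the second player wins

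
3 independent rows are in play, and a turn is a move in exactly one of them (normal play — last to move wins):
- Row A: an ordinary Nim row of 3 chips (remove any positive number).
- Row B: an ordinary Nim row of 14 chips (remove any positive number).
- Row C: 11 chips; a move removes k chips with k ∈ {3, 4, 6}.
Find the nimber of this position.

13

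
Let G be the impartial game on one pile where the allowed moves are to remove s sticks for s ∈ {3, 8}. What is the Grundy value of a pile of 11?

0

Build the Grundy sequence with g(k) = mex{g(k−s) : s ∈ {3, 8}, s ≤ k}:
g(0) = mex{} = 0
g(1) = mex{} = 0
g(2) = mex{} = 0
g(3) = mex{0} = 1
g(4) = mex{0} = 1
g(5) = mex{0} = 1
g(6) = mex{1} = 0
g(7) = mex{1} = 0
g(8) = mex{0,1} = 2
g(9) = mex{0} = 1
g(10) = mex{0} = 1
g(11) = mex{1,2} = 0
So g(11) = 0.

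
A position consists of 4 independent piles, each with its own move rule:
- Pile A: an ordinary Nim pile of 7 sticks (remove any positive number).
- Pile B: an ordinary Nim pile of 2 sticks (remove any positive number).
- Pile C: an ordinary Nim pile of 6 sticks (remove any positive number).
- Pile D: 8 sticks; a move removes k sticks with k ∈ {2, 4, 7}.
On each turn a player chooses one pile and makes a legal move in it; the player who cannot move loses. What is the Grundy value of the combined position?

Pile A is a plain Nim pile of size 7, so its Grundy value is 7.
Pile B is a plain Nim pile of size 2, so its Grundy value is 2.
Pile C is a plain Nim pile of size 6, so its Grundy value is 6.
For pile D, compute g(0), g(1), … with moves {2, 4, 7}:
k:     0  1  2  3  4  5  6  7  8
g(k):  0  0  1  1  2  2  0  3  1
So g(8) = 1.
The value of a disjunctive sum is the nim-sum of the parts.
Combined value = 7 ⊕ 2 ⊕ 6 ⊕ 1 = 2.

2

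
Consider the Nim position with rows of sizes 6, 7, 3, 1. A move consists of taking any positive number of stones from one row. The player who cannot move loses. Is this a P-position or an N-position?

N-position

Nim-sum: 6 XOR 7 XOR 3 XOR 1 = 3.
The nim-sum is 3 ≠ 0, so this is an N-position: the player to move can win.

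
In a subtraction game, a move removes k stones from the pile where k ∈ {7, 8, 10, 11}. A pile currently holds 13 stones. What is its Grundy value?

1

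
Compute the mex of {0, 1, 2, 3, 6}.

4

The values 0, 1, 2, 3 are all present; 4 is the first non-negative integer missing from the set.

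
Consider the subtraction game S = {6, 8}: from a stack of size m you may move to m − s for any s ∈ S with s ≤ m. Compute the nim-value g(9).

Compute g(0), g(1), … for moves {6, 8}:
k:     0  1  2  3  4  5  6  7  8  9
g(k):  0  0  0  0  0  0  1  1  1  1
So g(9) = 1.

1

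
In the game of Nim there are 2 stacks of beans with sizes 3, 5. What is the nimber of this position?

6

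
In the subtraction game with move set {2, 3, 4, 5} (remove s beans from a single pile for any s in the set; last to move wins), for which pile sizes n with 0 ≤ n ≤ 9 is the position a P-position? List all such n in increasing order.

0, 1, 7, 8

Grundy values for subtraction set {2, 3, 4, 5}:
k:     0  1  2  3  4  5  6  7  8  9
g(k):  0  0  1  1  2  2  3  0  0  1
The P-positions (g = 0) in 0..9 are 0, 1, 7, 8.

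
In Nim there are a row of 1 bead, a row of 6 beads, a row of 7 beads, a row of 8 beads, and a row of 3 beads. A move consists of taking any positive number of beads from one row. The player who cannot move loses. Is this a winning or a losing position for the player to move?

Nim-sum: 1 XOR 6 XOR 7 XOR 8 XOR 3 = 11.
The nim-sum is 11 ≠ 0, so this is an N-position: the player to move can win.

Winning position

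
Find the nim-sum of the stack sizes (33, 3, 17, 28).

47

Compute the nim-sum pairwise:
33 ^ 3 = 34
34 ^ 17 = 51
51 ^ 28 = 47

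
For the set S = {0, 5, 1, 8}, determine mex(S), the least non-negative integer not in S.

The values 0, 1 are all present; 2 is the first non-negative integer missing from the set.

2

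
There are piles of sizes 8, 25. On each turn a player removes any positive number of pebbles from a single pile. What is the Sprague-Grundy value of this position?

17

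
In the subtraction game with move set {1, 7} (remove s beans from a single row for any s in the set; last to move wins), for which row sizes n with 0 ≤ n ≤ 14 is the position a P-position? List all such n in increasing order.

Build the Grundy sequence with g(k) = mex{g(k−s) : s ∈ {1, 7}, s ≤ k}:
k:     0  1  2  3  4  5  6  7  8  9 10 11 12 13 14
g(k):  0  1  0  1  0  1  0  1  0  1  0  1  0  1  0
The P-positions (g = 0) in 0..14 are 0, 2, 4, 6, 8, 10, 12, 14.

0, 2, 4, 6, 8, 10, 12, 14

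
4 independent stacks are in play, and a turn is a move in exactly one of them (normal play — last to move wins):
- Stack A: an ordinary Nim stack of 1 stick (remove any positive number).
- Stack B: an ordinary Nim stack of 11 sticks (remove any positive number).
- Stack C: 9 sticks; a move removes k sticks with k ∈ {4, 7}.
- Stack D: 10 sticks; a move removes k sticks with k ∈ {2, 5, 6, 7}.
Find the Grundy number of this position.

11

Stack A is a plain Nim stack of size 1, so its Grundy value is 1.
Stack B is a plain Nim stack of size 11, so its Grundy value is 11.
Build the Grundy sequence for stack C with g(k) = mex{g(k−s) : s ∈ {4, 7}, s ≤ k}:
g(0) = mex{} = 0
g(1) = mex{} = 0
g(2) = mex{} = 0
g(3) = mex{} = 0
g(4) = mex{0} = 1
g(5) = mex{0} = 1
g(6) = mex{0} = 1
g(7) = mex{0} = 1
g(8) = mex{0,1} = 2
g(9) = mex{0,1} = 2
So g(9) = 2.
Build the Grundy sequence for stack D with g(k) = mex{g(k−s) : s ∈ {2, 5, 6, 7}, s ≤ k}:
g(0) = mex{} = 0
g(1) = mex{} = 0
g(2) = mex{0} = 1
g(3) = mex{0} = 1
g(4) = mex{1} = 0
g(5) = mex{0,1} = 2
g(6) = mex{0} = 1
g(7) = mex{0,1,2} = 3
g(8) = mex{0,1} = 2
g(9) = mex{0,1,3} = 2
g(10) = mex{0,1,2} = 3
So g(10) = 3.
The value of a disjunctive sum is the nim-sum of the parts.
Combined value = 1 XOR 11 XOR 2 XOR 3 = 11.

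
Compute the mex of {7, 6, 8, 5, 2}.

0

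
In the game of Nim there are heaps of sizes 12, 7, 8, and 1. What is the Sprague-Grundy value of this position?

Nim-sum: 12 ^ 7 ^ 8 ^ 1 = 2.

2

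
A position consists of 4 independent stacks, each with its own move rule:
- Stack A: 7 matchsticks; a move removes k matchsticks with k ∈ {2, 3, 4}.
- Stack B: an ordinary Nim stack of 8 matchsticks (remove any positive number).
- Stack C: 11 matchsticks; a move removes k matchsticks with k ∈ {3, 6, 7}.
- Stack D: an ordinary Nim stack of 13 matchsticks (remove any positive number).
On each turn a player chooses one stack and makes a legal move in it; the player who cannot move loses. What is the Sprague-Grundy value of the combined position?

5

Build the Grundy sequence for stack A with g(k) = mex{g(k−s) : s ∈ {2, 3, 4}, s ≤ k}:
g(0) = mex{} = 0
g(1) = mex{} = 0
g(2) = mex{0} = 1
g(3) = mex{0} = 1
g(4) = mex{0,1} = 2
g(5) = mex{0,1} = 2
g(6) = mex{1,2} = 0
g(7) = mex{1,2} = 0
So g(7) = 0.
Stack B is a plain Nim stack of size 8, so its Grundy value is 8.
Grundy values for stack C (subtraction set {3, 6, 7}):
g(0) = mex{} = 0
g(1) = mex{} = 0
g(2) = mex{} = 0
g(3) = mex{0} = 1
g(4) = mex{0} = 1
g(5) = mex{0} = 1
g(6) = mex{0,1} = 2
g(7) = mex{0,1} = 2
g(8) = mex{0,1} = 2
g(9) = mex{0,1,2} = 3
g(10) = mex{1,2} = 0
g(11) = mex{1,2} = 0
So g(11) = 0.
Stack D is a plain Nim stack of size 13, so its Grundy value is 13.
By the Sprague-Grundy theorem, the Grundy value of a sum of independent games is the XOR of the component values.
Combined value = 0 XOR 8 XOR 0 XOR 13 = 5.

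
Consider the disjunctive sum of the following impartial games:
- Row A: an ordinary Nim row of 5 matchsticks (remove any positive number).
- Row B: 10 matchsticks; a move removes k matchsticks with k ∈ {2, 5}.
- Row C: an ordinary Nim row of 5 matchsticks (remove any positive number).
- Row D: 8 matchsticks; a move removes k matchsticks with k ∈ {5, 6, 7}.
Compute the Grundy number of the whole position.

Row A is a plain Nim row of size 5, so its Grundy value is 5.
Grundy values for row B (subtraction set {2, 5}):
g(0) = mex{} = 0
g(1) = mex{} = 0
g(2) = mex{0} = 1
g(3) = mex{0} = 1
g(4) = mex{1} = 0
g(5) = mex{0,1} = 2
g(6) = mex{0} = 1
g(7) = mex{1,2} = 0
g(8) = mex{1} = 0
g(9) = mex{0} = 1
g(10) = mex{0,2} = 1
So g(10) = 1.
Row C is a plain Nim row of size 5, so its Grundy value is 5.
For row D, compute g(0), g(1), … with moves {5, 6, 7}:
g(0) = mex{} = 0
g(1) = mex{} = 0
g(2) = mex{} = 0
g(3) = mex{} = 0
g(4) = mex{} = 0
g(5) = mex{0} = 1
g(6) = mex{0} = 1
g(7) = mex{0} = 1
g(8) = mex{0} = 1
So g(8) = 1.
By the Sprague-Grundy theorem, the Grundy value of a sum of independent games is the XOR of the component values.
Combined value = 5 XOR 1 XOR 5 XOR 1 = 0.

0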